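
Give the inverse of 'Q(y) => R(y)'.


The inverse of (P → Q) is (¬P → ¬Q). It is equivalent to the converse, not to the original.
Here P = 'Q(y)' and Q = 'R(y)'.

If not (Q(y)), then not (R(y)).


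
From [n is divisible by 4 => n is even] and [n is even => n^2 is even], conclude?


Hypothetical syllogism: from (P → Q) and (Q → R), infer (P → R).
Chain the two implications through the shared middle term 'n is even'.

n is divisible by 4 => n^2 is even


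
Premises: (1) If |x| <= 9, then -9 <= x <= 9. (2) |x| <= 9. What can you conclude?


Modus ponens: from (P → Q) and P, infer Q.
P = '|x| <= 9' is asserted, and P → Q holds, so Q follows.

-9 <= x <= 9.


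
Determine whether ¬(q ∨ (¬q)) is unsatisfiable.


Truth table over {q}:
q | φ
-----
F | F
T | F
Every row is false.

Yes, it is a contradiction.


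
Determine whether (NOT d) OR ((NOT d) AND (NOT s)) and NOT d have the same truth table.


Compare truth tables:
d | s | φ | ψ
-------------
F | F | T | T
T | F | F | F
F | T | T | T
T | T | F | F
The columns φ and ψ agree on every row.

Yes, they are logically equivalent.


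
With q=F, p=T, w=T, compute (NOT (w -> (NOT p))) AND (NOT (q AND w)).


Substitute q=F, p=T, w=T:
NOT p = F
w -> (NOT p) = T -> F = F
NOT (w -> (NOT p)) = T
q AND w = F AND T = F
NOT (q AND w) = T
(NOT (w -> (NOT p))) AND (NOT (q AND w)) = T AND T = T

T


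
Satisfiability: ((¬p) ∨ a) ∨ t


Search for a satisfying assignment over {a, p, t}.
Try a=F, p=F, t=F: the formula evaluates to T.
A satisfying assignment exists.

Satisfiable.


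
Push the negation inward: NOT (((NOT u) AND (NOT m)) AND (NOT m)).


De Morgan: the negation of a conjunction is the disjunction of the negations.
Distribute NOT across AND, flipping it to OR, and negate each literal.

(u OR m) OR m


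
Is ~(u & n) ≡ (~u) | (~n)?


Compare truth tables:
n | u | φ | ψ
-------------
False | False | True | True
True | False | True | True
False | True | True | True
True | True | False | False
The columns φ and ψ agree on every row.

Yes, they are logically equivalent.


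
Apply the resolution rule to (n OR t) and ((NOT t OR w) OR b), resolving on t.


The clauses contain complementary literals t and NOTt.
Resolution eliminates this pair and disjoins the remaining literals (merging duplicates).

((n OR b) OR w)


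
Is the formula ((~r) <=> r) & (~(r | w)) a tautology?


Build the truth table over {r, w}:
r | w | φ
---------
False | False | False
True | False | False
False | True | False
True | True | False
Counterexample at row 1: with r=False, w=False, the formula is False.

No, it is not a tautology.


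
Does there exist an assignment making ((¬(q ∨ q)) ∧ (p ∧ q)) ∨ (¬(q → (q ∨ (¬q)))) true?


Check all 4 assignments over {p, q}:
p | q | φ
---------
F | F | F
T | F | F
F | T | F
T | T | F
No assignment makes the formula true.

Unsatisfiable.


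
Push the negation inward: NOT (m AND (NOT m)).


De Morgan: the negation of a conjunction is the disjunction of the negations.
Distribute NOT across AND, flipping it to OR, and negate each literal.

(NOT m) OR m


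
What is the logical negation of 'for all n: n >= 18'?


¬(for all x: φ) = there exists x: ¬φ, and ¬(there exists x: φ) = for all x: ¬φ.
Apply to the universal statement.

there exists n: NOT(n >= 18)


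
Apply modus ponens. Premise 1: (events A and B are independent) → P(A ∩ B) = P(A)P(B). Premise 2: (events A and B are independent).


Modus ponens: from (P → Q) and P, infer Q.
P = '(events A and B are independent)' is asserted, and P → Q holds, so Q follows.

P(A ∩ B) = P(A)P(B).


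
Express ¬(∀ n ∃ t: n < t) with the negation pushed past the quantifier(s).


Negation flips each quantifier (∀↔∃) and negates the inner predicate.
¬(∀ n ∃ t: φ) = ∃ n ∀ t: ¬φ.

∃ n ∀ t: ¬(n < t)


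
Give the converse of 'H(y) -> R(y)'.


The converse of (P → Q) is (Q → P). It is not in general equivalent to the original.
Here P = 'H(y)' and Q = 'R(y)'.

If R(y), then H(y).


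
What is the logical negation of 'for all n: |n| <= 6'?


¬(for all x: φ) = there exists x: ¬φ, and ¬(there exists x: φ) = for all x: ¬φ.
Apply to the universal statement.

there exists n: NOT(|n| <= 6)


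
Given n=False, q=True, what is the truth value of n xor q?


Exclusive or is true when exactly one operand is true.
Substitute: n=False, q=True.
False xor True evaluates to True.

True


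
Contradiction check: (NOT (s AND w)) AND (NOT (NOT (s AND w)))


Truth table over {s, w}:
s | w | φ
---------
F | F | F
T | F | F
F | T | F
T | T | F
Every row is false.

Yes, it is a contradiction.


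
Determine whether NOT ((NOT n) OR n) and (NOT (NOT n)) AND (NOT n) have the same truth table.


Compare truth tables:
n | φ | ψ
---------
F | F | F
T | F | F
The columns φ and ψ agree on every row.

Yes, they are logically equivalent.


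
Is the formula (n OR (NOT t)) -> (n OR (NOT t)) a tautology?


Build the truth table over {n, t}:
n | t | φ
---------
F | F | T
T | F | T
F | T | T
T | T | T
Every row evaluates to true.

Yes, it is a tautology.


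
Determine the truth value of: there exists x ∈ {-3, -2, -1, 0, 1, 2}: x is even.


Evaluate the predicate on each element: -3:F, -2:T, -1:F, 0:T, 1:F, 2:T.
Witness x = -2 satisfies the predicate.

T


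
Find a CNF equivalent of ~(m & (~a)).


Step 1: Apply De Morgan: ¬(m ∧ (¬a)) = ¬m ∨ ¬(¬a).
Step 2: Eliminate any double negations (¬¬X = X).

(~m) | a


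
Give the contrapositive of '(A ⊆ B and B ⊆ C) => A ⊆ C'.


The contrapositive of (P → Q) is (¬Q → ¬P); it is logically equivalent to the original.
Here P = '(A ⊆ B and B ⊆ C)' and Q = 'A ⊆ C'.

If not (A ⊆ C), then not ((A ⊆ B and B ⊆ C)).


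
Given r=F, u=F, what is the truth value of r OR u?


Disjunction is false only when both operands are false.
Substitute: r=F, u=F.
F OR F evaluates to F.

F


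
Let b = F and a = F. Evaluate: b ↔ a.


Biconditional is true when both operands have the same truth value.
Substitute: b=F, a=F.
F ↔ F evaluates to T.

T


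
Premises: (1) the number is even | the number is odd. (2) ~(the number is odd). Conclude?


Disjunctive syllogism: from (P ∨ Q) and ¬P, infer Q.
One disjunct, 'the number is odd', is ruled out; the other must hold.

the number is even


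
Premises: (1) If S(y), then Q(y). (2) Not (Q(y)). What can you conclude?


Modus tollens: from (P → Q) and ¬Q, infer ¬P.
Q = 'Q(y)' is denied; since P → Q, P must also fail.

Not (S(y)).


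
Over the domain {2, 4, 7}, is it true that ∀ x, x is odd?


Evaluate the predicate on each element: 2:F, 4:F, 7:T.
Counterexample x = 2 fails the predicate.

F


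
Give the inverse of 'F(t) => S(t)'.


The inverse of (P → Q) is (¬P → ¬Q). It is equivalent to the converse, not to the original.
Here P = 'F(t)' and Q = 'S(t)'.

If not (F(t)), then not (S(t)).


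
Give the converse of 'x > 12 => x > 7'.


The converse of (P → Q) is (Q → P). It is not in general equivalent to the original.
Here P = 'x > 12' and Q = 'x > 7'.

If x > 7, then x > 12.


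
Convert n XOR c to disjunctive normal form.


Step 1: n ⊕ c is true exactly when they disagree: (n ∧ ¬c) ∨ (¬n ∧ c).

(n AND (NOT c)) OR ((NOT n) AND c)


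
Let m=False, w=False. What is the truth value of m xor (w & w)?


Substitute m=False, w=False:
w & w = False & False = False
m xor (w & w) = False xor False = False

False


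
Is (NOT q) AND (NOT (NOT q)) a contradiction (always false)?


Truth table over {q}:
q | φ
-----
F | F
T | F
Every row is false.

Yes, it is a contradiction.


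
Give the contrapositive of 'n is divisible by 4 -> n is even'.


The contrapositive of (P → Q) is (¬Q → ¬P); it is logically equivalent to the original.
Here P = 'n is divisible by 4' and Q = 'n is even'.

If not (n is even), then not (n is divisible by 4).


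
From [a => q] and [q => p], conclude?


Hypothetical syllogism: from (P → Q) and (Q → R), infer (P → R).
Chain the two implications through the shared middle term 'q'.

a => p


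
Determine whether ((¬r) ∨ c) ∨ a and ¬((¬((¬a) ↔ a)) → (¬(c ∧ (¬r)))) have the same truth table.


Compare truth tables:
a | c | r | φ | ψ
-----------------
F | F | F | T | F
T | F | F | T | F
F | T | F | T | T
T | T | F | T | T
F | F | T | F | F
T | F | T | T | F
F | T | T | T | F
T | T | T | T | F
They differ at row 1 (a=F, c=F, r=F): φ=T but ψ=F.

No, they are not logically equivalent.


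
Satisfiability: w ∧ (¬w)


Check all 2 assignments over {w}:
w | φ
-----
F | F
T | F
No assignment makes the formula true.

Unsatisfiable.


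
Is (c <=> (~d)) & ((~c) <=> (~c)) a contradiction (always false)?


Truth table over {c, d}:
c | d | φ
---------
False | False | False
True | False | True
False | True | True
True | True | False
Satisfying assignment at row 2: c=True, d=False gives True.

No, it is not a contradiction.


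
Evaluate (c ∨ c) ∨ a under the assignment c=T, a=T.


Substitute c=T, a=T:
c ∨ c = T ∨ T = T
(c ∨ c) ∨ a = T ∨ T = T

T


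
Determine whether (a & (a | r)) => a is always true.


Build the truth table over {a, r}:
a | r | φ
---------
False | False | True
True | False | True
False | True | True
True | True | True
Every row evaluates to true.

Yes, it is a tautology.


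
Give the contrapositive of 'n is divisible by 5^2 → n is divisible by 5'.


The contrapositive of (P → Q) is (¬Q → ¬P); it is logically equivalent to the original.
Here P = 'n is divisible by 5^2' and Q = 'n is divisible by 5'.

If not (n is divisible by 5), then not (n is divisible by 5^2).


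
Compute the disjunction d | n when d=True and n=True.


Disjunction is false only when both operands are false.
Substitute: d=True, n=True.
True | True evaluates to True.

True


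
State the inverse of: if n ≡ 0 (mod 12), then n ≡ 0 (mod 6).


The inverse of (P → Q) is (¬P → ¬Q). It is equivalent to the converse, not to the original.
Here P = 'n ≡ 0 (mod 12)' and Q = 'n ≡ 0 (mod 6)'.

If not (n ≡ 0 (mod 12)), then not (n ≡ 0 (mod 6)).


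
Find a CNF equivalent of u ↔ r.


Step 1: Rewrite u ↔ r as (u → r) ∧ (r → u).
Step 2: Rewrite each implication as a disjunction.

((¬u) ∨ r) ∧ ((¬r) ∨ u)


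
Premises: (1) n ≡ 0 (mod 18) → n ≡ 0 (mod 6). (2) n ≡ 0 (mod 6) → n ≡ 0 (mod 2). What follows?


Hypothetical syllogism: from (P → Q) and (Q → R), infer (P → R).
Chain the two implications through the shared middle term 'n ≡ 0 (mod 6)'.

n ≡ 0 (mod 18) → n ≡ 0 (mod 2)


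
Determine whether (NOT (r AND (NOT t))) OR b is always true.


Build the truth table over {b, r, t}:
b | r | t | φ
-------------
F | F | F | T
T | F | F | T
F | T | F | F
T | T | F | T
F | F | T | T
T | F | T | T
F | T | T | T
T | T | T | T
Counterexample at row 3: with b=F, r=T, t=F, the formula is F.

No, it is not a tautology.


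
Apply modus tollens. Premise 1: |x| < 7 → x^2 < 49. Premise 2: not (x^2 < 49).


Modus tollens: from (P → Q) and ¬Q, infer ¬P.
Q = 'x^2 < 49' is denied; since P → Q, P must also fail.

Not (|x| < 7).


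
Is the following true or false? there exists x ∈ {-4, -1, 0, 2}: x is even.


Evaluate the predicate on each element: -4:T, -1:F, 0:T, 2:T.
Witness x = -4 satisfies the predicate.

T


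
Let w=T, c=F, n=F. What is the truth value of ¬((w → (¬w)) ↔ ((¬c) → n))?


Substitute w=T, c=F, n=F:
¬w = F
w → (¬w) = T → F = F
¬c = T
(¬c) → n = T → F = F
(w → (¬w)) ↔ ((¬c) → n) = F ↔ F = T
¬((w → (¬w)) ↔ ((¬c) → n)) = F

F


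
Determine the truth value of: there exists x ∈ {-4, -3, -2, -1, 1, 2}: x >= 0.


Evaluate the predicate on each element: -4:F, -3:F, -2:F, -1:F, 1:T, 2:T.
Witness x = 1 satisfies the predicate.

T


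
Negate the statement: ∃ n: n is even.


¬(∀ x: φ) = ∃ x: ¬φ, and ¬(∃ x: φ) = ∀ x: ¬φ.
Apply to the existential statement.

∀ n: ¬(n is even)


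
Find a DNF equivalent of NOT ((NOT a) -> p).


Step 1: Rewrite implication then negate: ¬(¬(¬a) ∨ p) = (¬a) ∧ ¬p.

(NOT a) AND (NOT p)


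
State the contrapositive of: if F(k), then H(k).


The contrapositive of (P → Q) is (¬Q → ¬P); it is logically equivalent to the original.
Here P = 'F(k)' and Q = 'H(k)'.

If not (H(k)), then not (F(k)).


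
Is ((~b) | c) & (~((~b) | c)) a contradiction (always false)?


Truth table over {b, c}:
b | c | φ
---------
False | False | False
True | False | False
False | True | False
True | True | False
Every row is false.

Yes, it is a contradiction.


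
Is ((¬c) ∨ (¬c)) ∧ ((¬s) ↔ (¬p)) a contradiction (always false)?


Truth table over {c, p, s}:
c | p | s | φ
-------------
F | F | F | T
T | F | F | F
F | T | F | F
T | T | F | F
F | F | T | F
T | F | T | F
F | T | T | T
T | T | T | F
Satisfying assignment at row 1: c=F, p=F, s=F gives T.

No, it is not a contradiction.


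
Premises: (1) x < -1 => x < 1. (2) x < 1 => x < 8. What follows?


Hypothetical syllogism: from (P → Q) and (Q → R), infer (P → R).
Chain the two implications through the shared middle term 'x < 1'.

x < -1 => x < 8


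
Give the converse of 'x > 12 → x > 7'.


The converse of (P → Q) is (Q → P). It is not in general equivalent to the original.
Here P = 'x > 12' and Q = 'x > 7'.

If x > 7, then x > 12.


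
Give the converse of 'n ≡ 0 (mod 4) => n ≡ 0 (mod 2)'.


The converse of (P → Q) is (Q → P). It is not in general equivalent to the original.
Here P = 'n ≡ 0 (mod 4)' and Q = 'n ≡ 0 (mod 2)'.

If n ≡ 0 (mod 2), then n ≡ 0 (mod 4).


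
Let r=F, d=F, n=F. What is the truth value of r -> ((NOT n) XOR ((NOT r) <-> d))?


Substitute r=F, d=F, n=F:
NOT n = T
NOT r = T
(NOT r) <-> d = T <-> F = F
(NOT n) XOR ((NOT r) <-> d) = T XOR F = T
r -> ((NOT n) XOR ((NOT r) <-> d)) = F -> T = T

T


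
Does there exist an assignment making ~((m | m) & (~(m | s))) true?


Search for a satisfying assignment over {m, s}.
Try m=False, s=False: the formula evaluates to True.
A satisfying assignment exists.

Satisfiable.


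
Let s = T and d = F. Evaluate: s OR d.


Disjunction is false only when both operands are false.
Substitute: s=T, d=F.
T OR F evaluates to T.

T


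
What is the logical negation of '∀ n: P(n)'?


¬(∀ x: φ) = ∃ x: ¬φ, and ¬(∃ x: φ) = ∀ x: ¬φ.
Apply to the universal statement.

∃ n: ¬(P(n))


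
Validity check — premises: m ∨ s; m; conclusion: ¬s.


This is affirming a disjunct (fallacy). There exist truth assignments where the premises are all true but the conclusion is false.

Invalid.


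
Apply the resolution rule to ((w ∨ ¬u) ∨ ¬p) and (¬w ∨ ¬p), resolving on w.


The clauses contain complementary literals w and ¬w.
Resolution eliminates this pair and disjoins the remaining literals (merging duplicates).

(¬p ∨ ¬u)


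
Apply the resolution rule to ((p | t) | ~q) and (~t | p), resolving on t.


The clauses contain complementary literals t and ~t.
Resolution eliminates this pair and disjoins the remaining literals (merging duplicates).

(p | ~q)


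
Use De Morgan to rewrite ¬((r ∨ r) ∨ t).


De Morgan: the negation of a disjunction is the conjunction of the negations.
Distribute ¬ across ∨, flipping it to ∧, and negate each literal.

((¬r) ∧ (¬r)) ∧ (¬t)


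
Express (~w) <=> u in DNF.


Step 1: (¬w) ↔ u is true exactly when both agree: ((¬w) ∧ u) ∨ (¬(¬w) ∧ ¬u).
Step 2: Eliminate any double negations (¬¬X = X).

((~w) & u) | (w & (~u))


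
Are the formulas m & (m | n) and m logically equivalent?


Compare truth tables:
m | n | φ | ψ
-------------
False | False | False | False
True | False | True | True
False | True | False | False
True | True | True | True
The columns φ and ψ agree on every row.

Yes, they are logically equivalent.


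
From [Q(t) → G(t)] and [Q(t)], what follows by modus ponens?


Modus ponens: from (P → Q) and P, infer Q.
P = 'Q(t)' is asserted, and P → Q holds, so Q follows.

G(t).


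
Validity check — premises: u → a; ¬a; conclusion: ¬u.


This matches the form of modus tollens: the conclusion follows in every model of the premises.

Valid.


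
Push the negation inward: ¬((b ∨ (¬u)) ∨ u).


De Morgan: the negation of a disjunction is the conjunction of the negations.
Distribute ¬ across ∨, flipping it to ∧, and negate each literal.

((¬b) ∧ u) ∧ (¬u)


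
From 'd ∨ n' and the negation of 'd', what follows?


Disjunctive syllogism: from (P ∨ Q) and ¬P, infer Q.
One disjunct, 'd', is ruled out; the other must hold.

n


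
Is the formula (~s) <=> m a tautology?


Build the truth table over {m, s}:
m | s | φ
---------
False | False | False
True | False | True
False | True | True
True | True | False
Counterexample at row 1: with m=False, s=False, the formula is False.

No, it is not a tautology.


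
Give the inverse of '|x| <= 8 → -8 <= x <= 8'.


The inverse of (P → Q) is (¬P → ¬Q). It is equivalent to the converse, not to the original.
Here P = '|x| <= 8' and Q = '-8 <= x <= 8'.

If not (|x| <= 8), then not (-8 <= x <= 8).


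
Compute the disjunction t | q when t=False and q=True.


Disjunction is false only when both operands are false.
Substitute: t=False, q=True.
False | True evaluates to True.

True


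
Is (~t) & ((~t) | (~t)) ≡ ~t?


Compare truth tables:
t | φ | ψ
---------
False | True | True
True | False | False
The columns φ and ψ agree on every row.

Yes, they are logically equivalent.


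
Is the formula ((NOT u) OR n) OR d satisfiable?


Search for a satisfying assignment over {d, n, u}.
Try d=F, n=F, u=F: the formula evaluates to T.
A satisfying assignment exists.

Satisfiable.


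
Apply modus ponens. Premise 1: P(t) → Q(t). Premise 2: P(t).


Modus ponens: from (P → Q) and P, infer Q.
P = 'P(t)' is asserted, and P → Q holds, so Q follows.

Q(t).


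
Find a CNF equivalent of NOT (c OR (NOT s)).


Step 1: Apply De Morgan: ¬(c ∨ (¬s)) = ¬c ∧ ¬(¬s).
Step 2: Eliminate any double negations (¬¬X = X).

(NOT c) AND s


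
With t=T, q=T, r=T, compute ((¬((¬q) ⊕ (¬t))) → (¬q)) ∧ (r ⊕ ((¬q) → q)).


Substitute t=T, q=T, r=T:
¬q = F
¬t = F
(¬q) ⊕ (¬t) = F ⊕ F = F
¬((¬q) ⊕ (¬t)) = T
¬q = F
(¬((¬q) ⊕ (¬t))) → (¬q) = T → F = F
¬q = F
(¬q) → q = F → T = T
r ⊕ ((¬q) → q) = T ⊕ T = F
((¬((¬q) ⊕ (¬t))) → (¬q)) ∧ (r ⊕ ((¬q) → q)) = F ∧ F = F

F


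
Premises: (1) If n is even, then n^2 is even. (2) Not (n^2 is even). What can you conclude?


Modus tollens: from (P → Q) and ¬Q, infer ¬P.
Q = 'n^2 is even' is denied; since P → Q, P must also fail.

Not (n is even).


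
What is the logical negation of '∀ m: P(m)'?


¬(∀ x: φ) = ∃ x: ¬φ, and ¬(∃ x: φ) = ∀ x: ¬φ.
Apply to the universal statement.

∃ m: ¬(P(m))


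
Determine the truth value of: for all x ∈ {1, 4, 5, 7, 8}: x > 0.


Evaluate the predicate on each element: 1:T, 4:T, 5:T, 7:T, 8:T.
Every element satisfies the predicate.

T


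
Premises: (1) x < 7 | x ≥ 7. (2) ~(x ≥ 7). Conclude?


Disjunctive syllogism: from (P ∨ Q) and ¬P, infer Q.
One disjunct, 'x ≥ 7', is ruled out; the other must hold.

x < 7


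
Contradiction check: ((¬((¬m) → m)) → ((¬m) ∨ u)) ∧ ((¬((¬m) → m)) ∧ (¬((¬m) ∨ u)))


Truth table over {m, u}:
m | u | φ
---------
F | F | F
T | F | F
F | T | F
T | T | F
Every row is false.

Yes, it is a contradiction.


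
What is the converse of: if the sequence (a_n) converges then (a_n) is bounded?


The converse of (P → Q) is (Q → P). It is not in general equivalent to the original.
Here P = 'the sequence (a_n) converges' and Q = '(a_n) is bounded'.

If (a_n) is bounded, then the sequence (a_n) converges.


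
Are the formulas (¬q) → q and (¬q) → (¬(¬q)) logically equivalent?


Compare truth tables:
q | φ | ψ
---------
F | F | F
T | T | T
The columns φ and ψ agree on every row.

Yes, they are logically equivalent.


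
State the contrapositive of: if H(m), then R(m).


The contrapositive of (P → Q) is (¬Q → ¬P); it is logically equivalent to the original.
Here P = 'H(m)' and Q = 'R(m)'.

If not (R(m)), then not (H(m)).


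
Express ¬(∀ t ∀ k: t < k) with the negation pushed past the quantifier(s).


Negation flips each quantifier (∀↔∃) and negates the inner predicate.
¬(∀ t ∀ k: φ) = ∃ t ∃ k: ¬φ.

∃ t ∃ k: ¬(t < k)


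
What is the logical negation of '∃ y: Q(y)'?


¬(∀ x: φ) = ∃ x: ¬φ, and ¬(∃ x: φ) = ∀ x: ¬φ.
Apply to the existential statement.

∀ y: ¬(Q(y))


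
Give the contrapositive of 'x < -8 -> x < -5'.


The contrapositive of (P → Q) is (¬Q → ¬P); it is logically equivalent to the original.
Here P = 'x < -8' and Q = 'x < -5'.

If not (x < -5), then not (x < -8).


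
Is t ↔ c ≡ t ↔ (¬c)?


Compare truth tables:
c | t | φ | ψ
-------------
F | F | T | F
T | F | F | T
F | T | F | T
T | T | T | F
They differ at row 1 (c=F, t=F): φ=T but ψ=F.

No, they are not logically equivalent.


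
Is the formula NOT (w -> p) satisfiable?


Search for a satisfying assignment over {p, w}.
Try p=F, w=T: the formula evaluates to T.
A satisfying assignment exists.

Satisfiable.


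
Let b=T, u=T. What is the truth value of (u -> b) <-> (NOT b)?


Substitute b=T, u=T:
u -> b = T -> T = T
NOT b = F
(u -> b) <-> (NOT b) = T <-> F = F

F


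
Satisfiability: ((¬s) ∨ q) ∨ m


Search for a satisfying assignment over {m, q, s}.
Try m=F, q=F, s=F: the formula evaluates to T.
A satisfying assignment exists.

Satisfiable.


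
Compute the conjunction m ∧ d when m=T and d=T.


Conjunction is true only when both operands are true.
Substitute: m=T, d=T.
T ∧ T evaluates to T.

T


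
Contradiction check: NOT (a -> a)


Truth table over {a}:
a | φ
-----
F | F
T | F
Every row is false.

Yes, it is a contradiction.


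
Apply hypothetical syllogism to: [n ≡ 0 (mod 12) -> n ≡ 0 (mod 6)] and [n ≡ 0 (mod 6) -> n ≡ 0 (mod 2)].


Hypothetical syllogism: from (P → Q) and (Q → R), infer (P → R).
Chain the two implications through the shared middle term 'n ≡ 0 (mod 6)'.

n ≡ 0 (mod 12) -> n ≡ 0 (mod 2)


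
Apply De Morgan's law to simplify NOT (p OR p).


De Morgan: the negation of a disjunction is the conjunction of the negations.
Distribute NOT across OR, flipping it to AND, and negate each literal.

(NOT p) AND (NOT p)


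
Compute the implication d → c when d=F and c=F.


Implication is false only when antecedent is true and consequent is false.
Substitute: d=F, c=F.
F → F evaluates to T.

T


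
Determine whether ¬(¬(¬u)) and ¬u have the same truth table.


Compare truth tables:
u | φ | ψ
---------
F | T | T
T | F | F
The columns φ and ψ agree on every row.

Yes, they are logically equivalent.


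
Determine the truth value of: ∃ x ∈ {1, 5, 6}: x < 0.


Evaluate the predicate on each element: 1:F, 5:F, 6:F.
No element satisfies the predicate.

F


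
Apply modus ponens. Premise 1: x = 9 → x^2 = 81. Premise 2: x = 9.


Modus ponens: from (P → Q) and P, infer Q.
P = 'x = 9' is asserted, and P → Q holds, so Q follows.

x^2 = 81.


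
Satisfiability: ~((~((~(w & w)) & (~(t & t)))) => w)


Search for a satisfying assignment over {t, w}.
Try t=True, w=False: the formula evaluates to True.
A satisfying assignment exists.

Satisfiable.


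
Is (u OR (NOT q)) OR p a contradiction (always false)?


Truth table over {p, q, u}:
p | q | u | φ
-------------
F | F | F | T
T | F | F | T
F | T | F | F
T | T | F | T
F | F | T | T
T | F | T | T
F | T | T | T
T | T | T | T
Satisfying assignment at row 1: p=F, q=F, u=F gives T.

No, it is not a contradiction.


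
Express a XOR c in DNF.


Step 1: a ⊕ c is true exactly when they disagree: (a ∧ ¬c) ∨ (¬a ∧ c).

(a AND (NOT c)) OR ((NOT a) AND c)


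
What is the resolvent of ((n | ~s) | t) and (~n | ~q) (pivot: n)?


The clauses contain complementary literals n and ~n.
Resolution eliminates this pair and disjoins the remaining literals (merging duplicates).

((~s | t) | ~q)


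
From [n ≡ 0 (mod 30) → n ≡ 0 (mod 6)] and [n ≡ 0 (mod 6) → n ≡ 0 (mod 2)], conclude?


Hypothetical syllogism: from (P → Q) and (Q → R), infer (P → R).
Chain the two implications through the shared middle term 'n ≡ 0 (mod 6)'.

n ≡ 0 (mod 30) → n ≡ 0 (mod 2)


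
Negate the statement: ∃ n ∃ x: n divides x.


Negation flips each quantifier (∀↔∃) and negates the inner predicate.
¬(∃ n ∃ x: φ) = ∀ n ∀ x: ¬φ.

∀ n ∀ x: ¬(n divides x)


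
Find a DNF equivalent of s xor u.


Step 1: s ⊕ u is true exactly when they disagree: (s ∧ ¬u) ∨ (¬s ∧ u).

(s & (~u)) | ((~s) & u)


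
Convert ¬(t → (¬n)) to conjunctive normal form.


Step 1: Rewrite t → (¬n) as ¬t ∨ (¬n).
Step 2: Negate: ¬(¬t ∨ (¬n)) = t ∧ ¬(¬n) (De Morgan + double negation).
Step 3: Eliminate any double negations (¬¬X = X).

t ∧ n


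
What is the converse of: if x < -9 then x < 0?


The converse of (P → Q) is (Q → P). It is not in general equivalent to the original.
Here P = 'x < -9' and Q = 'x < 0'.

If x < 0, then x < -9.


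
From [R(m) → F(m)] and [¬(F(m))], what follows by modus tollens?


Modus tollens: from (P → Q) and ¬Q, infer ¬P.
Q = 'F(m)' is denied; since P → Q, P must also fail.

Not (R(m)).


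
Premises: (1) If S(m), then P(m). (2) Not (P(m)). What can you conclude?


Modus tollens: from (P → Q) and ¬Q, infer ¬P.
Q = 'P(m)' is denied; since P → Q, P must also fail.

Not (S(m)).


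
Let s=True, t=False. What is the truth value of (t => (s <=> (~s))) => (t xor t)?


Substitute s=True, t=False:
~s = False
s <=> (~s) = True <=> False = False
t => (s <=> (~s)) = False => False = True
t xor t = False xor False = False
(t => (s <=> (~s))) => (t xor t) = True => False = False

False


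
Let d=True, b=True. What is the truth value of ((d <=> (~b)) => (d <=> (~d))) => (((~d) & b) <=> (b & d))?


Substitute d=True, b=True:
~b = False
d <=> (~b) = True <=> False = False
~d = False
d <=> (~d) = True <=> False = False
(d <=> (~b)) => (d <=> (~d)) = False => False = True
~d = False
(~d) & b = False & True = False
b & d = True & True = True
((~d) & b) <=> (b & d) = False <=> True = False
((d <=> (~b)) => (d <=> (~d))) => (((~d) & b) <=> (b & d)) = True => False = False

False


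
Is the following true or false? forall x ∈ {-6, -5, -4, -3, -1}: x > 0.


Evaluate the predicate on each element: -6:False, -5:False, -4:False, -3:False, -1:False.
Counterexample x = -6 fails the predicate.

False


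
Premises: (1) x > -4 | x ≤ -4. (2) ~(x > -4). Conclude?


Disjunctive syllogism: from (P ∨ Q) and ¬P, infer Q.
One disjunct, 'x > -4', is ruled out; the other must hold.

x ≤ -4


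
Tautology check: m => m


Build the truth table over {m}:
m | φ
-----
False | True
True | True
Every row evaluates to true.

Yes, it is a tautology.


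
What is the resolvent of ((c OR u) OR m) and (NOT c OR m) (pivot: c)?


The clauses contain complementary literals c and NOTc.
Resolution eliminates this pair and disjoins the remaining literals (merging duplicates).

(m OR u)


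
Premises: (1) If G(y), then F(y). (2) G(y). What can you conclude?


Modus ponens: from (P → Q) and P, infer Q.
P = 'G(y)' is asserted, and P → Q holds, so Q follows.

F(y).


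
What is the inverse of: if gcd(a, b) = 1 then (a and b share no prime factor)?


The inverse of (P → Q) is (¬P → ¬Q). It is equivalent to the converse, not to the original.
Here P = 'gcd(a, b) = 1' and Q = '(a and b share no prime factor)'.

If not (gcd(a, b) = 1), then not ((a and b share no prime factor)).


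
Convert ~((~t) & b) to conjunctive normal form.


Step 1: Apply De Morgan: ¬((¬t) ∧ b) = ¬(¬t) ∨ ¬b.
Step 2: Eliminate any double negations (¬¬X = X).

t | (~b)


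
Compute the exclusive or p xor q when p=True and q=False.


Exclusive or is true when exactly one operand is true.
Substitute: p=True, q=False.
True xor False evaluates to True.

True


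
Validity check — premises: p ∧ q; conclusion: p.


This matches the form of conjunction elimination: the conclusion follows in every model of the premises.

Valid.


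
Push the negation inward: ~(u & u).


De Morgan: the negation of a conjunction is the disjunction of the negations.
Distribute ~ across &, flipping it to |, and negate each literal.

(~u) | (~u)


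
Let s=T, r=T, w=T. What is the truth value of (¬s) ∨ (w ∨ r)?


Substitute s=T, r=T, w=T:
¬s = F
w ∨ r = T ∨ T = T
(¬s) ∨ (w ∨ r) = F ∨ T = T

T


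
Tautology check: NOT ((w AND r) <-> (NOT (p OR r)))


Build the truth table over {p, r, w}:
p | r | w | φ
-------------
F | F | F | T
T | F | F | F
F | T | F | F
T | T | F | F
F | F | T | T
T | F | T | F
F | T | T | T
T | T | T | T
Counterexample at row 2: with p=T, r=F, w=F, the formula is F.

No, it is not a tautology.


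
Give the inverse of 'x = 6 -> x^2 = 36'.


The inverse of (P → Q) is (¬P → ¬Q). It is equivalent to the converse, not to the original.
Here P = 'x = 6' and Q = 'x^2 = 36'.

If not (x = 6), then not (x^2 = 36).


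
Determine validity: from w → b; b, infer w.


This is affirming the consequent (fallacy). There exist truth assignments where the premises are all true but the conclusion is false.

Invalid.


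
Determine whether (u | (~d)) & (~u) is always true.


Build the truth table over {d, u}:
d | u | φ
---------
False | False | True
True | False | False
False | True | False
True | True | False
Counterexample at row 2: with d=True, u=False, the formula is False.

No, it is not a tautology.


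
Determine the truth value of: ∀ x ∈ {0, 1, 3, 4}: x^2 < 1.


Evaluate the predicate on each element: 0:T, 1:F, 3:F, 4:F.
Counterexample x = 1 fails the predicate.

F


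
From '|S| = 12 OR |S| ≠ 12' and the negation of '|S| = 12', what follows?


Disjunctive syllogism: from (P ∨ Q) and ¬P, infer Q.
One disjunct, '|S| = 12', is ruled out; the other must hold.

|S| ≠ 12


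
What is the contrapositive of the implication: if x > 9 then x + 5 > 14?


The contrapositive of (P → Q) is (¬Q → ¬P); it is logically equivalent to the original.
Here P = 'x > 9' and Q = 'x + 5 > 14'.

If not (x + 5 > 14), then not (x > 9).


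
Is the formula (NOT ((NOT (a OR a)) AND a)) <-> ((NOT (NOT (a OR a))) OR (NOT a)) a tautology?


Build the truth table over {a}:
a | φ
-----
F | T
T | T
Every row evaluates to true.

Yes, it is a tautology.


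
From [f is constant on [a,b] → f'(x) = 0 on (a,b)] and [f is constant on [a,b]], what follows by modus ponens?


Modus ponens: from (P → Q) and P, infer Q.
P = 'f is constant on [a,b]' is asserted, and P → Q holds, so Q follows.

f'(x) = 0 on (a,b).


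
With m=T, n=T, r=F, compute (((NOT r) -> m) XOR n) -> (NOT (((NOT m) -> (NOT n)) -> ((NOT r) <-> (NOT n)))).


Substitute m=T, n=T, r=F:
… (earlier sub-steps elided)
((NOT r) -> m) XOR n = T XOR T = F
NOT m = F
NOT n = F
(NOT m) -> (NOT n) = F -> F = T
NOT r = T
NOT n = F
(NOT r) <-> (NOT n) = T <-> F = F
((NOT m) -> (NOT n)) -> ((NOT r) <-> (NOT n)) = T -> F = F
NOT (((NOT m) -> (NOT n)) -> ((NOT r) <-> (NOT n))) = T
(((NOT r) -> m) XOR n) -> (NOT (((NOT m) -> (NOT n)) -> ((NOT r) <-> (NOT n)))) = F -> T = T

T


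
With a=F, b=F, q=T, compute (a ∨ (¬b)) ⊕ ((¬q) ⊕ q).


Substitute a=F, b=F, q=T:
¬b = T
a ∨ (¬b) = F ∨ T = T
¬q = F
(¬q) ⊕ q = F ⊕ T = T
(a ∨ (¬b)) ⊕ ((¬q) ⊕ q) = T ⊕ T = F

F


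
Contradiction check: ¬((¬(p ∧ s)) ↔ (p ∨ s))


Truth table over {p, s}:
p | s | φ
---------
F | F | T
T | F | F
F | T | F
T | T | T
Satisfying assignment at row 1: p=F, s=F gives T.

No, it is not a contradiction.


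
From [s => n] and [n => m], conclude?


Hypothetical syllogism: from (P → Q) and (Q → R), infer (P → R).
Chain the two implications through the shared middle term 'n'.

s => m


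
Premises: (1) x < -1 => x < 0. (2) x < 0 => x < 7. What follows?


Hypothetical syllogism: from (P → Q) and (Q → R), infer (P → R).
Chain the two implications through the shared middle term 'x < 0'.

x < -1 => x < 7


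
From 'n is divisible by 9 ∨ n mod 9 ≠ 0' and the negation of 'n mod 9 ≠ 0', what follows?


Disjunctive syllogism: from (P ∨ Q) and ¬P, infer Q.
One disjunct, 'n mod 9 ≠ 0', is ruled out; the other must hold.

n is divisible by 9


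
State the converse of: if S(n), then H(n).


The converse of (P → Q) is (Q → P). It is not in general equivalent to the original.
Here P = 'S(n)' and Q = 'H(n)'.

If H(n), then S(n).


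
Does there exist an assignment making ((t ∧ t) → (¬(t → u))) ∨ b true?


Search for a satisfying assignment over {b, t, u}.
Try b=F, t=F, u=F: the formula evaluates to T.
A satisfying assignment exists.

Satisfiable.


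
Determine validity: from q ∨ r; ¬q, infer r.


This matches the form of disjunctive syllogism: the conclusion follows in every model of the premises.

Valid.


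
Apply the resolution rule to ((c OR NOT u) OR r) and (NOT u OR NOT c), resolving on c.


The clauses contain complementary literals c and NOTc.
Resolution eliminates this pair and disjoins the remaining literals (merging duplicates).

(r OR NOT u)


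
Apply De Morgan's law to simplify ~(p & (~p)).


De Morgan: the negation of a conjunction is the disjunction of the negations.
Distribute ~ across &, flipping it to |, and negate each literal.

(~p) | p


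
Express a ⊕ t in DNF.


Step 1: a ⊕ t is true exactly when they disagree: (a ∧ ¬t) ∨ (¬a ∧ t).

(a ∧ (¬t)) ∨ ((¬a) ∧ t)


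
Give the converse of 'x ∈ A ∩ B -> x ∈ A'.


The converse of (P → Q) is (Q → P). It is not in general equivalent to the original.
Here P = 'x ∈ A ∩ B' and Q = 'x ∈ A'.

If x ∈ A, then x ∈ A ∩ B.


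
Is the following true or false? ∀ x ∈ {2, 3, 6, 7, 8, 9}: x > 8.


Evaluate the predicate on each element: 2:F, 3:F, 6:F, 7:F, 8:F, 9:T.
Counterexample x = 2 fails the predicate.

F


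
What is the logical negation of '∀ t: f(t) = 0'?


¬(∀ x: φ) = ∃ x: ¬φ, and ¬(∃ x: φ) = ∀ x: ¬φ.
Apply to the universal statement.

∃ t: ¬(f(t) = 0)


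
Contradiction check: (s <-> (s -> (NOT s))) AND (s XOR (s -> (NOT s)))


Truth table over {s}:
s | φ
-----
F | F
T | F
Every row is false.

Yes, it is a contradiction.


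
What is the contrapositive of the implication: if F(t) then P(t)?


The contrapositive of (P → Q) is (¬Q → ¬P); it is logically equivalent to the original.
Here P = 'F(t)' and Q = 'P(t)'.

If not (P(t)), then not (F(t)).


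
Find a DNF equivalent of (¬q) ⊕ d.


Step 1: (¬q) ⊕ d is true exactly when they disagree: ((¬q) ∧ ¬d) ∨ (¬(¬q) ∧ d).
Step 2: Eliminate any double negations (¬¬X = X).

((¬q) ∧ (¬d)) ∨ (q ∧ d)


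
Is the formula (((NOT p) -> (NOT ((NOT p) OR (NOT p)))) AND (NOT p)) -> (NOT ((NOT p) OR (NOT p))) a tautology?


Build the truth table over {p}:
p | φ
-----
F | T
T | T
Every row evaluates to true.

Yes, it is a tautology.


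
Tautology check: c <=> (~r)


Build the truth table over {c, r}:
c | r | φ
---------
False | False | False
True | False | True
False | True | True
True | True | False
Counterexample at row 1: with c=False, r=False, the formula is False.

No, it is not a tautology.


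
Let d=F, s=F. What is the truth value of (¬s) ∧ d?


Substitute d=F, s=F:
¬s = T
(¬s) ∧ d = T ∧ F = F

F


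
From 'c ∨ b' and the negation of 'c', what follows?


Disjunctive syllogism: from (P ∨ Q) and ¬P, infer Q.
One disjunct, 'c', is ruled out; the other must hold.

b


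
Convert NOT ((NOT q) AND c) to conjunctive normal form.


Step 1: Apply De Morgan: ¬((¬q) ∧ c) = ¬(¬q) ∨ ¬c.
Step 2: Eliminate any double negations (¬¬X = X).

q OR (NOT c)


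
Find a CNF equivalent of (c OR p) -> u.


Step 1: Rewrite as ¬(c ∨ p) ∨ u = (¬c ∧ ¬p) ∨ u.
Step 2: Distribute ∨ over ∧.

((NOT c) OR u) AND ((NOT p) OR u)


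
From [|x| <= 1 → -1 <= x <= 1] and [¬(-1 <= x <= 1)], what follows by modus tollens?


Modus tollens: from (P → Q) and ¬Q, infer ¬P.
Q = '-1 <= x <= 1' is denied; since P → Q, P must also fail.

Not (|x| <= 1).


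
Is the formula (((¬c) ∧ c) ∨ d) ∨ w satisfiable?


Search for a satisfying assignment over {c, d, w}.
Try c=F, d=T, w=F: the formula evaluates to T.
A satisfying assignment exists.

Satisfiable.


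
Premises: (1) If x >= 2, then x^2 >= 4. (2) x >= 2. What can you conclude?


Modus ponens: from (P → Q) and P, infer Q.
P = 'x >= 2' is asserted, and P → Q holds, so Q follows.

x^2 >= 4.


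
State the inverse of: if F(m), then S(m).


The inverse of (P → Q) is (¬P → ¬Q). It is equivalent to the converse, not to the original.
Here P = 'F(m)' and Q = 'S(m)'.

If not (F(m)), then not (S(m)).


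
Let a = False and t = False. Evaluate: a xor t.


Exclusive or is true when exactly one operand is true.
Substitute: a=False, t=False.
False xor False evaluates to False.

False


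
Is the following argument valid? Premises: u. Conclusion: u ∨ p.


This matches the form of disjunction introduction: the conclusion follows in every model of the premises.

Valid.


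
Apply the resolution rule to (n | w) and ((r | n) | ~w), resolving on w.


The clauses contain complementary literals w and ~w.
Resolution eliminates this pair and disjoins the remaining literals (merging duplicates).

(n | r)


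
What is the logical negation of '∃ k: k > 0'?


¬(∀ x: φ) = ∃ x: ¬φ, and ¬(∃ x: φ) = ∀ x: ¬φ.
Apply to the existential statement.

∀ k: ¬(k > 0)


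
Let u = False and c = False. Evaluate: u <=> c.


Biconditional is true when both operands have the same truth value.
Substitute: u=False, c=False.
False <=> False evaluates to True.

True


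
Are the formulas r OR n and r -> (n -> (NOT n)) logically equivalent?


Compare truth tables:
n | r | φ | ψ
-------------
F | F | F | T
T | F | T | T
F | T | T | T
T | T | T | F
They differ at row 1 (n=F, r=F): φ=F but ψ=T.

No, they are not logically equivalent.


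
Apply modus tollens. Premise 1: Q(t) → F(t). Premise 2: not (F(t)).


Modus tollens: from (P → Q) and ¬Q, infer ¬P.
Q = 'F(t)' is denied; since P → Q, P must also fail.

Not (Q(t)).


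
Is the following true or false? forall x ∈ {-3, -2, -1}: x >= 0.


Evaluate the predicate on each element: -3:False, -2:False, -1:False.
Counterexample x = -3 fails the predicate.

False


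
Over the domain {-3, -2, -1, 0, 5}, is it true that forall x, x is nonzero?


Evaluate the predicate on each element: -3:True, -2:True, -1:True, 0:False, 5:True.
Counterexample x = 0 fails the predicate.

False


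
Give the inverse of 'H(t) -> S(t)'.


The inverse of (P → Q) is (¬P → ¬Q). It is equivalent to the converse, not to the original.
Here P = 'H(t)' and Q = 'S(t)'.

If not (H(t)), then not (S(t)).
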